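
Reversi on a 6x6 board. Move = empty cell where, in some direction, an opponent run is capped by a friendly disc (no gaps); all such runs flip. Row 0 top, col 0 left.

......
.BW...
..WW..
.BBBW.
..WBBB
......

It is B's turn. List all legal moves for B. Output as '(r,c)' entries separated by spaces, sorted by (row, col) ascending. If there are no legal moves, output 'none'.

Answer: (0,1) (0,2) (1,3) (1,4) (2,4) (2,5) (3,5) (4,1) (5,1) (5,2) (5,3)

Derivation:
(0,1): flips 3 -> legal
(0,2): flips 2 -> legal
(0,3): no bracket -> illegal
(1,3): flips 3 -> legal
(1,4): flips 1 -> legal
(2,1): no bracket -> illegal
(2,4): flips 1 -> legal
(2,5): flips 1 -> legal
(3,5): flips 1 -> legal
(4,1): flips 1 -> legal
(5,1): flips 1 -> legal
(5,2): flips 1 -> legal
(5,3): flips 1 -> legal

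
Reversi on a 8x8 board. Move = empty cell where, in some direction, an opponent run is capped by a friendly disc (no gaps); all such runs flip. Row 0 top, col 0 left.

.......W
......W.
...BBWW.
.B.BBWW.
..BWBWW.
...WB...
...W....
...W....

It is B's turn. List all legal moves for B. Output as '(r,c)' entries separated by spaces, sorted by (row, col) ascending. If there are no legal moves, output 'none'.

(0,5): no bracket -> illegal
(0,6): no bracket -> illegal
(1,4): no bracket -> illegal
(1,5): no bracket -> illegal
(1,7): flips 2 -> legal
(2,7): flips 4 -> legal
(3,2): flips 1 -> legal
(3,7): flips 2 -> legal
(4,7): flips 2 -> legal
(5,2): flips 2 -> legal
(5,5): no bracket -> illegal
(5,6): flips 1 -> legal
(5,7): flips 2 -> legal
(6,2): flips 1 -> legal
(6,4): flips 1 -> legal
(7,2): flips 1 -> legal
(7,4): no bracket -> illegal

Answer: (1,7) (2,7) (3,2) (3,7) (4,7) (5,2) (5,6) (5,7) (6,2) (6,4) (7,2)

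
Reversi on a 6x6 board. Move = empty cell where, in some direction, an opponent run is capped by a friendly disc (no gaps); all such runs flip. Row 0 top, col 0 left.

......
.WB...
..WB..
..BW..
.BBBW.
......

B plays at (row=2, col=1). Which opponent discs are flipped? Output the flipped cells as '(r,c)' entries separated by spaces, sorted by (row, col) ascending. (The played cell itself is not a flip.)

Dir NW: first cell '.' (not opp) -> no flip
Dir N: opp run (1,1), next='.' -> no flip
Dir NE: first cell 'B' (not opp) -> no flip
Dir W: first cell '.' (not opp) -> no flip
Dir E: opp run (2,2) capped by B -> flip
Dir SW: first cell '.' (not opp) -> no flip
Dir S: first cell '.' (not opp) -> no flip
Dir SE: first cell 'B' (not opp) -> no flip

Answer: (2,2)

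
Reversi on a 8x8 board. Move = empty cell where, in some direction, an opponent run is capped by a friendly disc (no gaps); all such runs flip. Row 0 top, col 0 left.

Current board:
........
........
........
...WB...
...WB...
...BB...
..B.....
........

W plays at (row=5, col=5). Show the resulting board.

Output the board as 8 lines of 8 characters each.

Answer: ........
........
........
...WB...
...WW...
...BBW..
..B.....
........

Derivation:
Place W at (5,5); scan 8 dirs for brackets.
Dir NW: opp run (4,4) capped by W -> flip
Dir N: first cell '.' (not opp) -> no flip
Dir NE: first cell '.' (not opp) -> no flip
Dir W: opp run (5,4) (5,3), next='.' -> no flip
Dir E: first cell '.' (not opp) -> no flip
Dir SW: first cell '.' (not opp) -> no flip
Dir S: first cell '.' (not opp) -> no flip
Dir SE: first cell '.' (not opp) -> no flip
All flips: (4,4)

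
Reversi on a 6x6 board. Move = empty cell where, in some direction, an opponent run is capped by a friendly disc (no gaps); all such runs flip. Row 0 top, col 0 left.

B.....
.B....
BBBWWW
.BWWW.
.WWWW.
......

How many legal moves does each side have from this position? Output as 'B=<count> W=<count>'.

Answer: B=6 W=4

Derivation:
-- B to move --
(1,2): no bracket -> illegal
(1,3): no bracket -> illegal
(1,4): no bracket -> illegal
(1,5): no bracket -> illegal
(3,0): no bracket -> illegal
(3,5): flips 3 -> legal
(4,0): no bracket -> illegal
(4,5): no bracket -> illegal
(5,0): no bracket -> illegal
(5,1): flips 1 -> legal
(5,2): flips 2 -> legal
(5,3): flips 1 -> legal
(5,4): flips 2 -> legal
(5,5): flips 2 -> legal
B mobility = 6
-- W to move --
(0,1): flips 3 -> legal
(0,2): no bracket -> illegal
(1,0): flips 1 -> legal
(1,2): flips 1 -> legal
(1,3): no bracket -> illegal
(3,0): flips 1 -> legal
(4,0): no bracket -> illegal
W mobility = 4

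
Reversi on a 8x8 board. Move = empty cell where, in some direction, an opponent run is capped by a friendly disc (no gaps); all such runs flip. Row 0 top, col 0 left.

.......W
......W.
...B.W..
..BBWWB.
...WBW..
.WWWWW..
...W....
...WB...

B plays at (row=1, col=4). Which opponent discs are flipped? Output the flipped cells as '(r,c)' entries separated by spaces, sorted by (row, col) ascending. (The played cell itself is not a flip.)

Answer: (2,5)

Derivation:
Dir NW: first cell '.' (not opp) -> no flip
Dir N: first cell '.' (not opp) -> no flip
Dir NE: first cell '.' (not opp) -> no flip
Dir W: first cell '.' (not opp) -> no flip
Dir E: first cell '.' (not opp) -> no flip
Dir SW: first cell 'B' (not opp) -> no flip
Dir S: first cell '.' (not opp) -> no flip
Dir SE: opp run (2,5) capped by B -> flip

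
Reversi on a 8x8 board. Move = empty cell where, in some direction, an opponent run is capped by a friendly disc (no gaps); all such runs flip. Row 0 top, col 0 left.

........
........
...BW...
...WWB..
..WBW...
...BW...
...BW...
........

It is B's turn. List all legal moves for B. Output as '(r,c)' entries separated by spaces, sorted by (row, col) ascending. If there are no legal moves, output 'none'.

(1,3): flips 1 -> legal
(1,4): no bracket -> illegal
(1,5): no bracket -> illegal
(2,2): no bracket -> illegal
(2,5): flips 2 -> legal
(3,1): flips 1 -> legal
(3,2): flips 2 -> legal
(4,1): flips 1 -> legal
(4,5): flips 3 -> legal
(5,1): no bracket -> illegal
(5,2): no bracket -> illegal
(5,5): flips 1 -> legal
(6,5): flips 2 -> legal
(7,3): no bracket -> illegal
(7,4): no bracket -> illegal
(7,5): flips 1 -> legal

Answer: (1,3) (2,5) (3,1) (3,2) (4,1) (4,5) (5,5) (6,5) (7,5)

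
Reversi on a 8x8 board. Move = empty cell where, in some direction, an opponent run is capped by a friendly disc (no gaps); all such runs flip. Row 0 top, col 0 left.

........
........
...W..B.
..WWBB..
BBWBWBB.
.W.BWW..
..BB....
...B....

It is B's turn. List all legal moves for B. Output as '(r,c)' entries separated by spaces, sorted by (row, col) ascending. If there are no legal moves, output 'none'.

Answer: (1,2) (1,3) (1,4) (2,1) (3,1) (5,6) (6,1) (6,4) (6,5)

Derivation:
(1,2): flips 1 -> legal
(1,3): flips 2 -> legal
(1,4): flips 2 -> legal
(2,1): flips 1 -> legal
(2,2): no bracket -> illegal
(2,4): no bracket -> illegal
(3,1): flips 3 -> legal
(5,0): no bracket -> illegal
(5,2): no bracket -> illegal
(5,6): flips 2 -> legal
(6,0): no bracket -> illegal
(6,1): flips 1 -> legal
(6,4): flips 3 -> legal
(6,5): flips 2 -> legal
(6,6): no bracket -> illegal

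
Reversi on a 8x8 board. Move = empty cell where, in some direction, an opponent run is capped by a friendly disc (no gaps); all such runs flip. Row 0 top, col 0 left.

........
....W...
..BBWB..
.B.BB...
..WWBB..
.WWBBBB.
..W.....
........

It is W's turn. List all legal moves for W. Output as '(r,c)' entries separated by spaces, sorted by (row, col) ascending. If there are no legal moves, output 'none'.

Answer: (1,3) (1,6) (2,0) (2,1) (2,6) (3,2) (3,5) (3,6) (4,6) (5,7) (6,3) (6,4) (6,5)

Derivation:
(1,1): no bracket -> illegal
(1,2): no bracket -> illegal
(1,3): flips 2 -> legal
(1,5): no bracket -> illegal
(1,6): flips 2 -> legal
(2,0): flips 1 -> legal
(2,1): flips 2 -> legal
(2,6): flips 1 -> legal
(3,0): no bracket -> illegal
(3,2): flips 1 -> legal
(3,5): flips 2 -> legal
(3,6): flips 1 -> legal
(4,0): no bracket -> illegal
(4,1): no bracket -> illegal
(4,6): flips 2 -> legal
(4,7): no bracket -> illegal
(5,7): flips 4 -> legal
(6,3): flips 1 -> legal
(6,4): flips 4 -> legal
(6,5): flips 1 -> legal
(6,6): no bracket -> illegal
(6,7): no bracket -> illegal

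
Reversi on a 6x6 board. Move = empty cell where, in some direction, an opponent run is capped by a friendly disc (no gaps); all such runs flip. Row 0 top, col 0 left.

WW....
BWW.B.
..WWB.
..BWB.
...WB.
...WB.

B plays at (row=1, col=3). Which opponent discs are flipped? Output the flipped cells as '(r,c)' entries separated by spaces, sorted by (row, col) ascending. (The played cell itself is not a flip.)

Answer: (1,1) (1,2)

Derivation:
Dir NW: first cell '.' (not opp) -> no flip
Dir N: first cell '.' (not opp) -> no flip
Dir NE: first cell '.' (not opp) -> no flip
Dir W: opp run (1,2) (1,1) capped by B -> flip
Dir E: first cell 'B' (not opp) -> no flip
Dir SW: opp run (2,2), next='.' -> no flip
Dir S: opp run (2,3) (3,3) (4,3) (5,3), next=edge -> no flip
Dir SE: first cell 'B' (not opp) -> no flip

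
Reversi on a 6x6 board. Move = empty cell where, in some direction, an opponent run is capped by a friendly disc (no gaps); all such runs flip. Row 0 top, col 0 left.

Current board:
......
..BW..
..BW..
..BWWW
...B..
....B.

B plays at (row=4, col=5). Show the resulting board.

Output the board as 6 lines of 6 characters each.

Answer: ......
..BW..
..BB..
..BWBW
...B.B
....B.

Derivation:
Place B at (4,5); scan 8 dirs for brackets.
Dir NW: opp run (3,4) (2,3) capped by B -> flip
Dir N: opp run (3,5), next='.' -> no flip
Dir NE: edge -> no flip
Dir W: first cell '.' (not opp) -> no flip
Dir E: edge -> no flip
Dir SW: first cell 'B' (not opp) -> no flip
Dir S: first cell '.' (not opp) -> no flip
Dir SE: edge -> no flip
All flips: (2,3) (3,4)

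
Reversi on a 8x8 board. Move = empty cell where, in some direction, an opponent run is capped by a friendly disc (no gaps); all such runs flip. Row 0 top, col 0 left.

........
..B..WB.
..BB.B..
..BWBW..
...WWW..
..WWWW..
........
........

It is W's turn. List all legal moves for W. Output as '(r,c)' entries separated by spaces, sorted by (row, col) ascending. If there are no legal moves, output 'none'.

Answer: (0,1) (0,7) (1,1) (1,3) (1,7) (2,1) (2,4) (3,1)

Derivation:
(0,1): flips 3 -> legal
(0,2): no bracket -> illegal
(0,3): no bracket -> illegal
(0,5): no bracket -> illegal
(0,6): no bracket -> illegal
(0,7): flips 3 -> legal
(1,1): flips 1 -> legal
(1,3): flips 1 -> legal
(1,4): no bracket -> illegal
(1,7): flips 1 -> legal
(2,1): flips 1 -> legal
(2,4): flips 1 -> legal
(2,6): no bracket -> illegal
(2,7): no bracket -> illegal
(3,1): flips 1 -> legal
(3,6): no bracket -> illegal
(4,1): no bracket -> illegal
(4,2): no bracket -> illegal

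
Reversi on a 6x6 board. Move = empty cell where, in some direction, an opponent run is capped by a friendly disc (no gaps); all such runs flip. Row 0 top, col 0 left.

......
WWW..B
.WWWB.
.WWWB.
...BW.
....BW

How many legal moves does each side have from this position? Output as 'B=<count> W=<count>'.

-- B to move --
(0,0): no bracket -> illegal
(0,1): flips 2 -> legal
(0,2): no bracket -> illegal
(0,3): no bracket -> illegal
(1,3): flips 2 -> legal
(1,4): no bracket -> illegal
(2,0): flips 3 -> legal
(3,0): flips 3 -> legal
(3,5): no bracket -> illegal
(4,0): no bracket -> illegal
(4,1): no bracket -> illegal
(4,2): flips 1 -> legal
(4,5): flips 1 -> legal
(5,3): no bracket -> illegal
B mobility = 6
-- W to move --
(0,4): no bracket -> illegal
(0,5): no bracket -> illegal
(1,3): no bracket -> illegal
(1,4): flips 2 -> legal
(2,5): flips 1 -> legal
(3,5): flips 1 -> legal
(4,2): flips 1 -> legal
(4,5): flips 1 -> legal
(5,2): no bracket -> illegal
(5,3): flips 2 -> legal
W mobility = 6

Answer: B=6 W=6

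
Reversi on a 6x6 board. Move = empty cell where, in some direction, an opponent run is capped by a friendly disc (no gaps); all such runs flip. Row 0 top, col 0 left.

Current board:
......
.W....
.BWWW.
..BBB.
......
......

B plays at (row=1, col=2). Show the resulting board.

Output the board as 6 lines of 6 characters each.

Answer: ......
.WB...
.BBBW.
..BBB.
......
......

Derivation:
Place B at (1,2); scan 8 dirs for brackets.
Dir NW: first cell '.' (not opp) -> no flip
Dir N: first cell '.' (not opp) -> no flip
Dir NE: first cell '.' (not opp) -> no flip
Dir W: opp run (1,1), next='.' -> no flip
Dir E: first cell '.' (not opp) -> no flip
Dir SW: first cell 'B' (not opp) -> no flip
Dir S: opp run (2,2) capped by B -> flip
Dir SE: opp run (2,3) capped by B -> flip
All flips: (2,2) (2,3)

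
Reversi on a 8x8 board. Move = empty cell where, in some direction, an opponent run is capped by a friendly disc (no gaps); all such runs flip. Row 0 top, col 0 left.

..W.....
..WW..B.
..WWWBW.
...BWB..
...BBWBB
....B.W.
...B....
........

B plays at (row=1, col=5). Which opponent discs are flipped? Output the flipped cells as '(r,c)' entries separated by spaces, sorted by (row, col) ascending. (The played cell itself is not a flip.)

Answer: (2,4)

Derivation:
Dir NW: first cell '.' (not opp) -> no flip
Dir N: first cell '.' (not opp) -> no flip
Dir NE: first cell '.' (not opp) -> no flip
Dir W: first cell '.' (not opp) -> no flip
Dir E: first cell 'B' (not opp) -> no flip
Dir SW: opp run (2,4) capped by B -> flip
Dir S: first cell 'B' (not opp) -> no flip
Dir SE: opp run (2,6), next='.' -> no flip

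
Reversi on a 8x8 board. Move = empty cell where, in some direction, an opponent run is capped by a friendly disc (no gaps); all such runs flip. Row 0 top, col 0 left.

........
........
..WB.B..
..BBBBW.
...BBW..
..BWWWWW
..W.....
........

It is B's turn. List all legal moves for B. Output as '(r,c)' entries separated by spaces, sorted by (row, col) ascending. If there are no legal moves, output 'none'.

Answer: (1,1) (1,2) (2,1) (3,7) (4,6) (4,7) (6,3) (6,4) (6,5) (6,6) (6,7) (7,1) (7,2)

Derivation:
(1,1): flips 1 -> legal
(1,2): flips 1 -> legal
(1,3): no bracket -> illegal
(2,1): flips 1 -> legal
(2,6): no bracket -> illegal
(2,7): no bracket -> illegal
(3,1): no bracket -> illegal
(3,7): flips 1 -> legal
(4,2): no bracket -> illegal
(4,6): flips 1 -> legal
(4,7): flips 1 -> legal
(5,1): no bracket -> illegal
(6,1): no bracket -> illegal
(6,3): flips 1 -> legal
(6,4): flips 1 -> legal
(6,5): flips 3 -> legal
(6,6): flips 1 -> legal
(6,7): flips 2 -> legal
(7,1): flips 2 -> legal
(7,2): flips 1 -> legal
(7,3): no bracket -> illegal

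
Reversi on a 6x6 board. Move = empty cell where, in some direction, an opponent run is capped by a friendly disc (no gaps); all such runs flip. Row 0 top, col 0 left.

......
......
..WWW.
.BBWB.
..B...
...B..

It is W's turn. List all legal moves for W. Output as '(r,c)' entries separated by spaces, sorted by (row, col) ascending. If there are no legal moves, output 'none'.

(2,0): no bracket -> illegal
(2,1): no bracket -> illegal
(2,5): no bracket -> illegal
(3,0): flips 2 -> legal
(3,5): flips 1 -> legal
(4,0): flips 1 -> legal
(4,1): flips 1 -> legal
(4,3): no bracket -> illegal
(4,4): flips 1 -> legal
(4,5): flips 1 -> legal
(5,1): flips 1 -> legal
(5,2): flips 2 -> legal
(5,4): no bracket -> illegal

Answer: (3,0) (3,5) (4,0) (4,1) (4,4) (4,5) (5,1) (5,2)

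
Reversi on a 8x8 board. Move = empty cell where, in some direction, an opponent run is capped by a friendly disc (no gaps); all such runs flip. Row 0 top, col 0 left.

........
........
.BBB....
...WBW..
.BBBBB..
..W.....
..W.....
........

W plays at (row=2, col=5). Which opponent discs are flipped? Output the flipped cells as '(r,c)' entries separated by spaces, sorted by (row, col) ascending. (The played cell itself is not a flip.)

Dir NW: first cell '.' (not opp) -> no flip
Dir N: first cell '.' (not opp) -> no flip
Dir NE: first cell '.' (not opp) -> no flip
Dir W: first cell '.' (not opp) -> no flip
Dir E: first cell '.' (not opp) -> no flip
Dir SW: opp run (3,4) (4,3) capped by W -> flip
Dir S: first cell 'W' (not opp) -> no flip
Dir SE: first cell '.' (not opp) -> no flip

Answer: (3,4) (4,3)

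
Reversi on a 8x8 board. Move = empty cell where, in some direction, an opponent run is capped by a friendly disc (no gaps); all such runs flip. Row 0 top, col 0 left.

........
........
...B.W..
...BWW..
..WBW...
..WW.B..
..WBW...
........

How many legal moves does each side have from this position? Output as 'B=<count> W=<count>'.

Answer: B=8 W=9

Derivation:
-- B to move --
(1,4): no bracket -> illegal
(1,5): no bracket -> illegal
(1,6): flips 2 -> legal
(2,4): no bracket -> illegal
(2,6): no bracket -> illegal
(3,1): no bracket -> illegal
(3,2): no bracket -> illegal
(3,6): flips 2 -> legal
(4,1): flips 2 -> legal
(4,5): flips 2 -> legal
(4,6): no bracket -> illegal
(5,1): flips 1 -> legal
(5,4): no bracket -> illegal
(6,1): flips 2 -> legal
(6,5): flips 1 -> legal
(7,1): no bracket -> illegal
(7,2): no bracket -> illegal
(7,3): flips 1 -> legal
(7,4): no bracket -> illegal
(7,5): no bracket -> illegal
B mobility = 8
-- W to move --
(1,2): flips 1 -> legal
(1,3): flips 3 -> legal
(1,4): no bracket -> illegal
(2,2): flips 1 -> legal
(2,4): flips 1 -> legal
(3,2): flips 1 -> legal
(4,5): no bracket -> illegal
(4,6): flips 1 -> legal
(5,4): no bracket -> illegal
(5,6): no bracket -> illegal
(6,5): no bracket -> illegal
(6,6): flips 1 -> legal
(7,2): no bracket -> illegal
(7,3): flips 1 -> legal
(7,4): flips 1 -> legal
W mobility = 9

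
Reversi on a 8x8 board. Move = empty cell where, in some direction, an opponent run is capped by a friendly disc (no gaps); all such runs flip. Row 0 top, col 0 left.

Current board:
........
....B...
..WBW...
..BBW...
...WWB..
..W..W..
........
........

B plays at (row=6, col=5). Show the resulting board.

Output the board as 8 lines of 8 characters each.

Place B at (6,5); scan 8 dirs for brackets.
Dir NW: first cell '.' (not opp) -> no flip
Dir N: opp run (5,5) capped by B -> flip
Dir NE: first cell '.' (not opp) -> no flip
Dir W: first cell '.' (not opp) -> no flip
Dir E: first cell '.' (not opp) -> no flip
Dir SW: first cell '.' (not opp) -> no flip
Dir S: first cell '.' (not opp) -> no flip
Dir SE: first cell '.' (not opp) -> no flip
All flips: (5,5)

Answer: ........
....B...
..WBW...
..BBW...
...WWB..
..W..B..
.....B..
........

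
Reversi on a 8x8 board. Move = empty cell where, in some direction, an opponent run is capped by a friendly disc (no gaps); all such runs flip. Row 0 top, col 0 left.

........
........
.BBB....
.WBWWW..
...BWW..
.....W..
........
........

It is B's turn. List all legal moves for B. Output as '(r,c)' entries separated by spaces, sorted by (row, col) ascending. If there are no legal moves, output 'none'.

Answer: (2,5) (3,0) (3,6) (4,0) (4,1) (4,6) (5,6) (6,6)

Derivation:
(2,0): no bracket -> illegal
(2,4): no bracket -> illegal
(2,5): flips 1 -> legal
(2,6): no bracket -> illegal
(3,0): flips 1 -> legal
(3,6): flips 3 -> legal
(4,0): flips 1 -> legal
(4,1): flips 1 -> legal
(4,2): no bracket -> illegal
(4,6): flips 2 -> legal
(5,3): no bracket -> illegal
(5,4): no bracket -> illegal
(5,6): flips 2 -> legal
(6,4): no bracket -> illegal
(6,5): no bracket -> illegal
(6,6): flips 3 -> legal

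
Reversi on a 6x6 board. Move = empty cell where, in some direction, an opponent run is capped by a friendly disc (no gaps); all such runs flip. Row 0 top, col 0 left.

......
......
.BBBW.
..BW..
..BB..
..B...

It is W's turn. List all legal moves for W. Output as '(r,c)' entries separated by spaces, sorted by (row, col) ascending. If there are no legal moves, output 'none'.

(1,0): no bracket -> illegal
(1,1): flips 1 -> legal
(1,2): no bracket -> illegal
(1,3): flips 1 -> legal
(1,4): no bracket -> illegal
(2,0): flips 3 -> legal
(3,0): no bracket -> illegal
(3,1): flips 1 -> legal
(3,4): no bracket -> illegal
(4,1): no bracket -> illegal
(4,4): no bracket -> illegal
(5,1): flips 1 -> legal
(5,3): flips 1 -> legal
(5,4): no bracket -> illegal

Answer: (1,1) (1,3) (2,0) (3,1) (5,1) (5,3)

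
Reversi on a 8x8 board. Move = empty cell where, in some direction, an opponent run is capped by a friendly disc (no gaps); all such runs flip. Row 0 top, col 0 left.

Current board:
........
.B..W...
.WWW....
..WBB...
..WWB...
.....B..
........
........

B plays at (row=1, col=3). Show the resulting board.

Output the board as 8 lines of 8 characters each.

Answer: ........
.B.BW...
.WWB....
..WBB...
..WWB...
.....B..
........
........

Derivation:
Place B at (1,3); scan 8 dirs for brackets.
Dir NW: first cell '.' (not opp) -> no flip
Dir N: first cell '.' (not opp) -> no flip
Dir NE: first cell '.' (not opp) -> no flip
Dir W: first cell '.' (not opp) -> no flip
Dir E: opp run (1,4), next='.' -> no flip
Dir SW: opp run (2,2), next='.' -> no flip
Dir S: opp run (2,3) capped by B -> flip
Dir SE: first cell '.' (not opp) -> no flip
All flips: (2,3)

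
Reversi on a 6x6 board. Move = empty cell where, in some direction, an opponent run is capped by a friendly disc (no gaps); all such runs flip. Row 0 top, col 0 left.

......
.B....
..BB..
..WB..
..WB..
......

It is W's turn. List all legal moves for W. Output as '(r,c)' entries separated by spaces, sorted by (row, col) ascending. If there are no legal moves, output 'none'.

(0,0): no bracket -> illegal
(0,1): no bracket -> illegal
(0,2): no bracket -> illegal
(1,0): no bracket -> illegal
(1,2): flips 1 -> legal
(1,3): no bracket -> illegal
(1,4): flips 1 -> legal
(2,0): no bracket -> illegal
(2,1): no bracket -> illegal
(2,4): flips 1 -> legal
(3,1): no bracket -> illegal
(3,4): flips 1 -> legal
(4,4): flips 1 -> legal
(5,2): no bracket -> illegal
(5,3): no bracket -> illegal
(5,4): flips 1 -> legal

Answer: (1,2) (1,4) (2,4) (3,4) (4,4) (5,4)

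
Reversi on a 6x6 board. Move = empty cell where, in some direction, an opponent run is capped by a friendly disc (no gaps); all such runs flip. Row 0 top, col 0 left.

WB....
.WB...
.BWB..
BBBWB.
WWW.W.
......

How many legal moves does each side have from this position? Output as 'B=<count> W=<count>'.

-- B to move --
(0,2): no bracket -> illegal
(1,0): flips 1 -> legal
(1,3): flips 1 -> legal
(2,0): no bracket -> illegal
(2,4): no bracket -> illegal
(3,5): no bracket -> illegal
(4,3): flips 1 -> legal
(4,5): no bracket -> illegal
(5,0): flips 2 -> legal
(5,1): flips 1 -> legal
(5,2): flips 2 -> legal
(5,3): flips 1 -> legal
(5,4): flips 1 -> legal
(5,5): no bracket -> illegal
B mobility = 8
-- W to move --
(0,2): flips 2 -> legal
(0,3): no bracket -> illegal
(1,0): no bracket -> illegal
(1,3): flips 2 -> legal
(1,4): flips 2 -> legal
(2,0): flips 3 -> legal
(2,4): flips 2 -> legal
(2,5): no bracket -> illegal
(3,5): flips 1 -> legal
(4,3): no bracket -> illegal
(4,5): no bracket -> illegal
W mobility = 6

Answer: B=8 W=6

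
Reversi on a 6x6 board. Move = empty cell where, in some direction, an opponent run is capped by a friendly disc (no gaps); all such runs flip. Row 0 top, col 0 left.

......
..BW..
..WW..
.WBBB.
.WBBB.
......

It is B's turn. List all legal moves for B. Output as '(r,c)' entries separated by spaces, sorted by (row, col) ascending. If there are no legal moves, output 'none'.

(0,2): no bracket -> illegal
(0,3): flips 2 -> legal
(0,4): no bracket -> illegal
(1,1): flips 1 -> legal
(1,4): flips 2 -> legal
(2,0): flips 1 -> legal
(2,1): no bracket -> illegal
(2,4): no bracket -> illegal
(3,0): flips 1 -> legal
(4,0): flips 1 -> legal
(5,0): flips 1 -> legal
(5,1): no bracket -> illegal
(5,2): no bracket -> illegal

Answer: (0,3) (1,1) (1,4) (2,0) (3,0) (4,0) (5,0)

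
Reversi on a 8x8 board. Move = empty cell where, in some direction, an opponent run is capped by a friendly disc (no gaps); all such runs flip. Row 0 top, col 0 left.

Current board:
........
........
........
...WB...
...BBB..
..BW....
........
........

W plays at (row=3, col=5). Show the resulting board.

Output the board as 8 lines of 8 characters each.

Place W at (3,5); scan 8 dirs for brackets.
Dir NW: first cell '.' (not opp) -> no flip
Dir N: first cell '.' (not opp) -> no flip
Dir NE: first cell '.' (not opp) -> no flip
Dir W: opp run (3,4) capped by W -> flip
Dir E: first cell '.' (not opp) -> no flip
Dir SW: opp run (4,4) capped by W -> flip
Dir S: opp run (4,5), next='.' -> no flip
Dir SE: first cell '.' (not opp) -> no flip
All flips: (3,4) (4,4)

Answer: ........
........
........
...WWW..
...BWB..
..BW....
........
........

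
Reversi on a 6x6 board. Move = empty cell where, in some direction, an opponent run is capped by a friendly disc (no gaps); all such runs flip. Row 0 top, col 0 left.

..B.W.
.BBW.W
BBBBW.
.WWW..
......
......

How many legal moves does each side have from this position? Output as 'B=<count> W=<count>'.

-- B to move --
(0,3): flips 1 -> legal
(0,5): no bracket -> illegal
(1,4): flips 1 -> legal
(2,5): flips 1 -> legal
(3,0): no bracket -> illegal
(3,4): no bracket -> illegal
(3,5): flips 2 -> legal
(4,0): flips 1 -> legal
(4,1): flips 2 -> legal
(4,2): flips 2 -> legal
(4,3): flips 2 -> legal
(4,4): flips 1 -> legal
B mobility = 9
-- W to move --
(0,0): flips 2 -> legal
(0,1): flips 2 -> legal
(0,3): no bracket -> illegal
(1,0): flips 3 -> legal
(1,4): flips 1 -> legal
(3,0): no bracket -> illegal
(3,4): no bracket -> illegal
W mobility = 4

Answer: B=9 W=4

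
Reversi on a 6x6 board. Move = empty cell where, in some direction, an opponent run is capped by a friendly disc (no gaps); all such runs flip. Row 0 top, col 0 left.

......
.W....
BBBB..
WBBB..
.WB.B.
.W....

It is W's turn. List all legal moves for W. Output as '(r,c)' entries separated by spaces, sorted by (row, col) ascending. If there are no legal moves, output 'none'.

(1,0): flips 1 -> legal
(1,2): flips 1 -> legal
(1,3): no bracket -> illegal
(1,4): flips 2 -> legal
(2,4): flips 2 -> legal
(3,4): flips 3 -> legal
(3,5): no bracket -> illegal
(4,0): no bracket -> illegal
(4,3): flips 1 -> legal
(4,5): no bracket -> illegal
(5,2): no bracket -> illegal
(5,3): no bracket -> illegal
(5,4): no bracket -> illegal
(5,5): flips 3 -> legal

Answer: (1,0) (1,2) (1,4) (2,4) (3,4) (4,3) (5,5)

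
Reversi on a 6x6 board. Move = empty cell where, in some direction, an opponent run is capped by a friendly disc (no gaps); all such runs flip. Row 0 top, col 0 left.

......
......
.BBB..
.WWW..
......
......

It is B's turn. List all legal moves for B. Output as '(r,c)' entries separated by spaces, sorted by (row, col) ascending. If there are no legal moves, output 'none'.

(2,0): no bracket -> illegal
(2,4): no bracket -> illegal
(3,0): no bracket -> illegal
(3,4): no bracket -> illegal
(4,0): flips 1 -> legal
(4,1): flips 2 -> legal
(4,2): flips 1 -> legal
(4,3): flips 2 -> legal
(4,4): flips 1 -> legal

Answer: (4,0) (4,1) (4,2) (4,3) (4,4)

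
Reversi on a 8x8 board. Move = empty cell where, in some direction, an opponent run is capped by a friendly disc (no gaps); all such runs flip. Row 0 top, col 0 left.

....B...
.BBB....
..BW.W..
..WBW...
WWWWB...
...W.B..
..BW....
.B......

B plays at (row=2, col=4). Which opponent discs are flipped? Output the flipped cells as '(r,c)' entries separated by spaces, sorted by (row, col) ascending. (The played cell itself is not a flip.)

Dir NW: first cell 'B' (not opp) -> no flip
Dir N: first cell '.' (not opp) -> no flip
Dir NE: first cell '.' (not opp) -> no flip
Dir W: opp run (2,3) capped by B -> flip
Dir E: opp run (2,5), next='.' -> no flip
Dir SW: first cell 'B' (not opp) -> no flip
Dir S: opp run (3,4) capped by B -> flip
Dir SE: first cell '.' (not opp) -> no flip

Answer: (2,3) (3,4)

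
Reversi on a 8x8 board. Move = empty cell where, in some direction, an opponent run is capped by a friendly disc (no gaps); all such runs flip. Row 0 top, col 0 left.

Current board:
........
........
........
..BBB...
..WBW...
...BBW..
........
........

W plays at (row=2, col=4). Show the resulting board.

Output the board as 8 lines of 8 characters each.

Place W at (2,4); scan 8 dirs for brackets.
Dir NW: first cell '.' (not opp) -> no flip
Dir N: first cell '.' (not opp) -> no flip
Dir NE: first cell '.' (not opp) -> no flip
Dir W: first cell '.' (not opp) -> no flip
Dir E: first cell '.' (not opp) -> no flip
Dir SW: opp run (3,3) capped by W -> flip
Dir S: opp run (3,4) capped by W -> flip
Dir SE: first cell '.' (not opp) -> no flip
All flips: (3,3) (3,4)

Answer: ........
........
....W...
..BWW...
..WBW...
...BBW..
........
........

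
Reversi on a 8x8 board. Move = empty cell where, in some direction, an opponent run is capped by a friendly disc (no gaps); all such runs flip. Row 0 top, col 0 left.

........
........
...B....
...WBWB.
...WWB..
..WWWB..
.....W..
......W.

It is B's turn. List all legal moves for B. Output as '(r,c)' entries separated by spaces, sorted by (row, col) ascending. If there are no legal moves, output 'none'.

Answer: (2,2) (2,5) (3,2) (4,2) (5,1) (6,1) (6,3) (6,4) (7,5)

Derivation:
(2,2): flips 2 -> legal
(2,4): no bracket -> illegal
(2,5): flips 1 -> legal
(2,6): no bracket -> illegal
(3,2): flips 1 -> legal
(4,1): no bracket -> illegal
(4,2): flips 2 -> legal
(4,6): no bracket -> illegal
(5,1): flips 3 -> legal
(5,6): no bracket -> illegal
(6,1): flips 2 -> legal
(6,2): no bracket -> illegal
(6,3): flips 4 -> legal
(6,4): flips 2 -> legal
(6,6): no bracket -> illegal
(6,7): no bracket -> illegal
(7,4): no bracket -> illegal
(7,5): flips 1 -> legal
(7,7): no bracket -> illegal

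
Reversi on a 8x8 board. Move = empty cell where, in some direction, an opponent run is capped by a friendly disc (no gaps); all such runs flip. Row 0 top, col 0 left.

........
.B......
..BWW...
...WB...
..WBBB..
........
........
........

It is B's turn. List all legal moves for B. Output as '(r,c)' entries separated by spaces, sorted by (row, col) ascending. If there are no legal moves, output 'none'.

Answer: (1,2) (1,3) (1,4) (2,5) (3,2) (4,1)

Derivation:
(1,2): flips 1 -> legal
(1,3): flips 2 -> legal
(1,4): flips 1 -> legal
(1,5): no bracket -> illegal
(2,5): flips 2 -> legal
(3,1): no bracket -> illegal
(3,2): flips 1 -> legal
(3,5): no bracket -> illegal
(4,1): flips 1 -> legal
(5,1): no bracket -> illegal
(5,2): no bracket -> illegal
(5,3): no bracket -> illegal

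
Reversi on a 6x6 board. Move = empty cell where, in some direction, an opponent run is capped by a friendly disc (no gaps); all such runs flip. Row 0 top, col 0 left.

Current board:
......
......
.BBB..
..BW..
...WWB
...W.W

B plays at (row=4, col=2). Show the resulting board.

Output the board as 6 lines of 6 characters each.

Answer: ......
......
.BBB..
..BW..
..BBBB
...W.W

Derivation:
Place B at (4,2); scan 8 dirs for brackets.
Dir NW: first cell '.' (not opp) -> no flip
Dir N: first cell 'B' (not opp) -> no flip
Dir NE: opp run (3,3), next='.' -> no flip
Dir W: first cell '.' (not opp) -> no flip
Dir E: opp run (4,3) (4,4) capped by B -> flip
Dir SW: first cell '.' (not opp) -> no flip
Dir S: first cell '.' (not opp) -> no flip
Dir SE: opp run (5,3), next=edge -> no flip
All flips: (4,3) (4,4)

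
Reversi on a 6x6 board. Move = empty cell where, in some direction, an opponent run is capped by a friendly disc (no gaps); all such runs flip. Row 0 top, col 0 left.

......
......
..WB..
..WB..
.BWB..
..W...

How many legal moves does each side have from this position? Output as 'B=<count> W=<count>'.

Answer: B=4 W=8

Derivation:
-- B to move --
(1,1): flips 1 -> legal
(1,2): no bracket -> illegal
(1,3): no bracket -> illegal
(2,1): flips 2 -> legal
(3,1): flips 1 -> legal
(5,1): flips 1 -> legal
(5,3): no bracket -> illegal
B mobility = 4
-- W to move --
(1,2): no bracket -> illegal
(1,3): no bracket -> illegal
(1,4): flips 1 -> legal
(2,4): flips 2 -> legal
(3,0): flips 1 -> legal
(3,1): no bracket -> illegal
(3,4): flips 2 -> legal
(4,0): flips 1 -> legal
(4,4): flips 2 -> legal
(5,0): flips 1 -> legal
(5,1): no bracket -> illegal
(5,3): no bracket -> illegal
(5,4): flips 1 -> legal
W mobility = 8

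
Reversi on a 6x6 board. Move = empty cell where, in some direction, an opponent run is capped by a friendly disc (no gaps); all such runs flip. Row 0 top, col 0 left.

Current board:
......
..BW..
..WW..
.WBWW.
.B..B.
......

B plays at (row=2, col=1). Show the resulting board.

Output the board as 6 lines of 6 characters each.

Place B at (2,1); scan 8 dirs for brackets.
Dir NW: first cell '.' (not opp) -> no flip
Dir N: first cell '.' (not opp) -> no flip
Dir NE: first cell 'B' (not opp) -> no flip
Dir W: first cell '.' (not opp) -> no flip
Dir E: opp run (2,2) (2,3), next='.' -> no flip
Dir SW: first cell '.' (not opp) -> no flip
Dir S: opp run (3,1) capped by B -> flip
Dir SE: first cell 'B' (not opp) -> no flip
All flips: (3,1)

Answer: ......
..BW..
.BWW..
.BBWW.
.B..B.
......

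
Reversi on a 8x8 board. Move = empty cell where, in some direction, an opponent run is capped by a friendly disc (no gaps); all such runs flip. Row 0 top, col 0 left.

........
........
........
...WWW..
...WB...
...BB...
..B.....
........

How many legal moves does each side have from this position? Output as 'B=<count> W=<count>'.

-- B to move --
(2,2): flips 1 -> legal
(2,3): flips 2 -> legal
(2,4): flips 1 -> legal
(2,5): no bracket -> illegal
(2,6): flips 1 -> legal
(3,2): flips 1 -> legal
(3,6): no bracket -> illegal
(4,2): flips 1 -> legal
(4,5): no bracket -> illegal
(4,6): no bracket -> illegal
(5,2): no bracket -> illegal
B mobility = 6
-- W to move --
(4,2): no bracket -> illegal
(4,5): flips 1 -> legal
(5,1): no bracket -> illegal
(5,2): no bracket -> illegal
(5,5): flips 1 -> legal
(6,1): no bracket -> illegal
(6,3): flips 1 -> legal
(6,4): flips 2 -> legal
(6,5): flips 1 -> legal
(7,1): flips 3 -> legal
(7,2): no bracket -> illegal
(7,3): no bracket -> illegal
W mobility = 6

Answer: B=6 W=6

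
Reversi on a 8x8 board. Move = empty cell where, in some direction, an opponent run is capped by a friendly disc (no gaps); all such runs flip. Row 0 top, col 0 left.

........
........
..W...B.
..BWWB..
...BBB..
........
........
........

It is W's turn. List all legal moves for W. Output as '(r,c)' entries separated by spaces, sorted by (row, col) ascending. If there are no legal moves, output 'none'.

Answer: (3,1) (3,6) (4,2) (5,2) (5,3) (5,4) (5,5) (5,6)

Derivation:
(1,5): no bracket -> illegal
(1,6): no bracket -> illegal
(1,7): no bracket -> illegal
(2,1): no bracket -> illegal
(2,3): no bracket -> illegal
(2,4): no bracket -> illegal
(2,5): no bracket -> illegal
(2,7): no bracket -> illegal
(3,1): flips 1 -> legal
(3,6): flips 1 -> legal
(3,7): no bracket -> illegal
(4,1): no bracket -> illegal
(4,2): flips 1 -> legal
(4,6): no bracket -> illegal
(5,2): flips 1 -> legal
(5,3): flips 1 -> legal
(5,4): flips 1 -> legal
(5,5): flips 1 -> legal
(5,6): flips 1 -> legal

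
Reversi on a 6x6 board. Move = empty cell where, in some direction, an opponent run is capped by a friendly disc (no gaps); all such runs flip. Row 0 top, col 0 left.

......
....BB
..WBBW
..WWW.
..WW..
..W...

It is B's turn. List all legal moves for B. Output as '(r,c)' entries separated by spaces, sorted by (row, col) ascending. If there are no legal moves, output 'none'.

(1,1): no bracket -> illegal
(1,2): no bracket -> illegal
(1,3): no bracket -> illegal
(2,1): flips 1 -> legal
(3,1): no bracket -> illegal
(3,5): flips 1 -> legal
(4,1): flips 1 -> legal
(4,4): flips 1 -> legal
(4,5): flips 1 -> legal
(5,1): flips 2 -> legal
(5,3): flips 2 -> legal
(5,4): no bracket -> illegal

Answer: (2,1) (3,5) (4,1) (4,4) (4,5) (5,1) (5,3)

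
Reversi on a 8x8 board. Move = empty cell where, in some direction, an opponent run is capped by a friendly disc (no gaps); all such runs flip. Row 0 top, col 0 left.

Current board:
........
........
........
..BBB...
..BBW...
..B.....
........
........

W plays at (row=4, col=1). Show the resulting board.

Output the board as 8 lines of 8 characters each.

Place W at (4,1); scan 8 dirs for brackets.
Dir NW: first cell '.' (not opp) -> no flip
Dir N: first cell '.' (not opp) -> no flip
Dir NE: opp run (3,2), next='.' -> no flip
Dir W: first cell '.' (not opp) -> no flip
Dir E: opp run (4,2) (4,3) capped by W -> flip
Dir SW: first cell '.' (not opp) -> no flip
Dir S: first cell '.' (not opp) -> no flip
Dir SE: opp run (5,2), next='.' -> no flip
All flips: (4,2) (4,3)

Answer: ........
........
........
..BBB...
.WWWW...
..B.....
........
........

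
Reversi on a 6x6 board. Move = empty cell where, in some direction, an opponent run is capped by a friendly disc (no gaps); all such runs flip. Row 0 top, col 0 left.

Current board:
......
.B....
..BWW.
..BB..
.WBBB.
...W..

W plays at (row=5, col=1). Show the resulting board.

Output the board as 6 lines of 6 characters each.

Answer: ......
.B....
..BWW.
..BW..
.WWBB.
.W.W..

Derivation:
Place W at (5,1); scan 8 dirs for brackets.
Dir NW: first cell '.' (not opp) -> no flip
Dir N: first cell 'W' (not opp) -> no flip
Dir NE: opp run (4,2) (3,3) capped by W -> flip
Dir W: first cell '.' (not opp) -> no flip
Dir E: first cell '.' (not opp) -> no flip
Dir SW: edge -> no flip
Dir S: edge -> no flip
Dir SE: edge -> no flip
All flips: (3,3) (4,2)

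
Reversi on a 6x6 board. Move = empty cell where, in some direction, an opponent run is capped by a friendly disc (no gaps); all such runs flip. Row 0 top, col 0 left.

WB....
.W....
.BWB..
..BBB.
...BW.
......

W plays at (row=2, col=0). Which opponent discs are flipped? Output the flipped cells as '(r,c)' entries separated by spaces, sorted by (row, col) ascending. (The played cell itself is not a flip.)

Answer: (2,1)

Derivation:
Dir NW: edge -> no flip
Dir N: first cell '.' (not opp) -> no flip
Dir NE: first cell 'W' (not opp) -> no flip
Dir W: edge -> no flip
Dir E: opp run (2,1) capped by W -> flip
Dir SW: edge -> no flip
Dir S: first cell '.' (not opp) -> no flip
Dir SE: first cell '.' (not opp) -> no flip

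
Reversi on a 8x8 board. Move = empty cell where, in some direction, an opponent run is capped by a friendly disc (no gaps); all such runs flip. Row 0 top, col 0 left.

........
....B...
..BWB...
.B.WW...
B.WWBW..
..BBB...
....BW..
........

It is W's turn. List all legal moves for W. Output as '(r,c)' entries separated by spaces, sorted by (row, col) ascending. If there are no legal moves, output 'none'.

(0,3): no bracket -> illegal
(0,4): flips 2 -> legal
(0,5): flips 1 -> legal
(1,1): flips 1 -> legal
(1,2): no bracket -> illegal
(1,3): no bracket -> illegal
(1,5): flips 1 -> legal
(2,0): flips 1 -> legal
(2,1): flips 1 -> legal
(2,5): flips 1 -> legal
(3,0): no bracket -> illegal
(3,2): no bracket -> illegal
(3,5): no bracket -> illegal
(4,1): no bracket -> illegal
(5,0): no bracket -> illegal
(5,1): no bracket -> illegal
(5,5): flips 1 -> legal
(6,1): flips 1 -> legal
(6,2): flips 1 -> legal
(6,3): flips 3 -> legal
(7,3): no bracket -> illegal
(7,4): flips 3 -> legal
(7,5): flips 2 -> legal

Answer: (0,4) (0,5) (1,1) (1,5) (2,0) (2,1) (2,5) (5,5) (6,1) (6,2) (6,3) (7,4) (7,5)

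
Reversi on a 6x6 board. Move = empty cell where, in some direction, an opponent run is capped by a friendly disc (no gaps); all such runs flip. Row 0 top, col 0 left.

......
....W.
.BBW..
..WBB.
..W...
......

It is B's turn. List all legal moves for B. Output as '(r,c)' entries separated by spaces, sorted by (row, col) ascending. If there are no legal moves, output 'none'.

(0,3): no bracket -> illegal
(0,4): no bracket -> illegal
(0,5): no bracket -> illegal
(1,2): flips 1 -> legal
(1,3): flips 1 -> legal
(1,5): no bracket -> illegal
(2,4): flips 1 -> legal
(2,5): no bracket -> illegal
(3,1): flips 1 -> legal
(4,1): no bracket -> illegal
(4,3): flips 1 -> legal
(5,1): flips 1 -> legal
(5,2): flips 2 -> legal
(5,3): no bracket -> illegal

Answer: (1,2) (1,3) (2,4) (3,1) (4,3) (5,1) (5,2)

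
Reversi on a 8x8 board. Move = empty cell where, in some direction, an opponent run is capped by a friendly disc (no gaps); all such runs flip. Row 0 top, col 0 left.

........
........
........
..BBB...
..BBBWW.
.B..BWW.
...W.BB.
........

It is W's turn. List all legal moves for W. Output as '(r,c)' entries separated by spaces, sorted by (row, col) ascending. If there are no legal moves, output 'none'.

Answer: (2,2) (2,3) (4,1) (5,3) (7,4) (7,5) (7,6) (7,7)

Derivation:
(2,1): no bracket -> illegal
(2,2): flips 2 -> legal
(2,3): flips 1 -> legal
(2,4): no bracket -> illegal
(2,5): no bracket -> illegal
(3,1): no bracket -> illegal
(3,5): no bracket -> illegal
(4,0): no bracket -> illegal
(4,1): flips 3 -> legal
(5,0): no bracket -> illegal
(5,2): no bracket -> illegal
(5,3): flips 1 -> legal
(5,7): no bracket -> illegal
(6,0): no bracket -> illegal
(6,1): no bracket -> illegal
(6,2): no bracket -> illegal
(6,4): no bracket -> illegal
(6,7): no bracket -> illegal
(7,4): flips 1 -> legal
(7,5): flips 1 -> legal
(7,6): flips 1 -> legal
(7,7): flips 1 -> legal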